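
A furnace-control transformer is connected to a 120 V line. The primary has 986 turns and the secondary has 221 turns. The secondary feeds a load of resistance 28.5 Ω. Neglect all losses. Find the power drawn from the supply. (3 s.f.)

P ≈ 25.4 W

V_s = V_p × N_s/N_p = 120 × 221/986 = 26.897 V.
I_s = V_s/R = 26.897/28.5 = 0.94374 A.
I_p = I_s × N_s/N_p = 0.94374 × 221/986 = 0.21153 A.
P = V_p I_p = 120 × 0.21153 = 25.4 W.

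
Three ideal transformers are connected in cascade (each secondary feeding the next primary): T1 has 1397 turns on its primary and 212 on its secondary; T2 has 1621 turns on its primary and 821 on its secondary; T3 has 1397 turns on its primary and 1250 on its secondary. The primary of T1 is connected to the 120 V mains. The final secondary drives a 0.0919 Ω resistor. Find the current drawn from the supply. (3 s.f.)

I_supply ≈ 6.18 A

Secondary of T1: V = 120.00 × 212/1397 = 18.210 V.
Secondary of T2: V = 18.210 × 821/1621 = 9.2232 V.
Secondary of T3: V = 9.2232 × 1250/1397 = 8.2527 V.
I_load = 8.2527/0.0919 = 89.801 A, so P_out = 8.2527 × 89.801 = 741.09 W.
All ideal ⇒ P_in = P_out, so I_supply = 741.09/120 = 6.18 A.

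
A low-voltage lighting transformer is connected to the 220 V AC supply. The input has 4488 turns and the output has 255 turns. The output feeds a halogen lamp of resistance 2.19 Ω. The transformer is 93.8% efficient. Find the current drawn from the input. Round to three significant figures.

V_out = 220 × 255/4488 = 12.500 V.
I_out = V_out/R = 12.500/2.19 = 5.7078 A.
P_out = V_out I_out = 12.500 × 5.7078 = 71.347 W.
P_in = P_out/η = 71.347/0.938 = 76.063 W.
I_in = P_in/V_in = 76.063/220 = 0.346 A.

I_in ≈ 0.346 A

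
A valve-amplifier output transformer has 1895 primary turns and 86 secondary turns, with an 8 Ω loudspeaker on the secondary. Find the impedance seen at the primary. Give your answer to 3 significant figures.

Z_p = (N_p/N_s)² × Z_s = (1895/86)² × 8 = 3880 Ω.

Z_p ≈ 3880 Ω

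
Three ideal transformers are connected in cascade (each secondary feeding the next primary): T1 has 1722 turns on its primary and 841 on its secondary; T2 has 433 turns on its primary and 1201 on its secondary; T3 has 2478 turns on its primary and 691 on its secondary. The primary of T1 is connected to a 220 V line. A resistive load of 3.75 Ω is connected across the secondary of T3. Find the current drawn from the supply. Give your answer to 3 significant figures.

After T1: V = 220.00 × 841/1722 = 107.44 V.
After T2: V = 107.44 × 1201/433 = 298.02 V.
After T3: V = 298.02 × 691/2478 = 83.103 V.
I_load = 83.103/3.75 = 22.161 A, so P_out = 83.103 × 22.161 = 1841.6 W.
All ideal ⇒ P_in = P_out, so I_supply = 1841.6/220 = 8.37 A.

I_supply ≈ 8.37 A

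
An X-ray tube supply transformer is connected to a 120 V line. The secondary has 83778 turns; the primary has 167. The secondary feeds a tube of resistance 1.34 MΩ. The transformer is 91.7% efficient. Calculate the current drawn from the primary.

V_s = 120 × 83778/167 = 60200 V.
I_s = V_s/R = 60200/(1.34×10^6) = 0.044925 A.
P_out = V_s I_s = 60200 × 0.044925 = 2704.5 W.
P_in = P_out/η = 2704.5/0.917 = 2949.3 W.
I_p = P_in/V_p = 2949.3/120 = 24.6 A.

I_p ≈ 24.6 A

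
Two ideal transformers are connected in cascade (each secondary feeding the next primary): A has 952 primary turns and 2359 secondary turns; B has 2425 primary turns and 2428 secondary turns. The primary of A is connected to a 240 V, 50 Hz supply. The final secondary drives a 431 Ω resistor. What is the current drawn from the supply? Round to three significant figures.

After A: V = 240.00 × 2359/952 = 594.71 V.
After B: V = 594.71 × 2428/2425 = 595.44 V.
I_load = 595.44/431 = 1.3815 A, so P_out = 595.44 × 1.3815 = 822.62 W.
All ideal ⇒ P_in = P_out, so I_supply = 822.62/240 = 3.43 A.

I_supply ≈ 3.43 A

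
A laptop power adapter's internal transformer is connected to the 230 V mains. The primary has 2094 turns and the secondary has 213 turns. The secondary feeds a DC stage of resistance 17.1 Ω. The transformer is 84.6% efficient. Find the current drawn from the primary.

I_p ≈ 0.165 A

V_s = 230 × 213/2094 = 23.395 V.
I_s = V_s/R = 23.395/17.1 = 1.3682 A.
P_out = V_s I_s = 23.395 × 1.3682 = 32.009 W.
P_in = P_out/η = 32.009/0.846 = 37.835 W.
I_p = P_in/V_p = 37.835/230 = 0.165 A.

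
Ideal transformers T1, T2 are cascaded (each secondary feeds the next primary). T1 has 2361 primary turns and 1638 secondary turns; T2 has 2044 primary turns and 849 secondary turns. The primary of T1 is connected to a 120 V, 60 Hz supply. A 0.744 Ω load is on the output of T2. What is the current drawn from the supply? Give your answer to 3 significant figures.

I_supply ≈ 13.4 A

After T1: V = 120.00 × 1638/2361 = 83.253 V.
After T2: V = 83.253 × 849/2044 = 34.580 V.
I_load = 34.580/0.744 = 46.479 A, so P_out = 34.580 × 46.479 = 1607.2 W.
All ideal ⇒ P_in = P_out, so I_supply = 1607.2/120 = 13.4 A.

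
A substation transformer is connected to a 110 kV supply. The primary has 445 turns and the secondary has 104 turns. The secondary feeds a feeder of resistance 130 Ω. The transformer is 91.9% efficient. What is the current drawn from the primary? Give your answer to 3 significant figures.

V_s = 110000 × 104/445 = 25708 V.
I_s = V_s/R = 25708/130 = 197.75 A.
P_out = V_s I_s = 25708 × 197.75 = 5.0838×10^6 W.
P_in = P_out/η = 5.0838×10^6/0.919 = 5.5319×10^6 W.
I_p = P_in/V_p = 5.5319×10^6/110000 = 50.3 A.

I_p ≈ 50.3 A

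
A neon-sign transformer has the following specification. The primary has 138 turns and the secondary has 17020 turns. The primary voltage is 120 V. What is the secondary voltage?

V_s ≈ 14800 V

V_s/V_p = N_s/N_p, so V_s = 120 × 17020/138 = 14800 V.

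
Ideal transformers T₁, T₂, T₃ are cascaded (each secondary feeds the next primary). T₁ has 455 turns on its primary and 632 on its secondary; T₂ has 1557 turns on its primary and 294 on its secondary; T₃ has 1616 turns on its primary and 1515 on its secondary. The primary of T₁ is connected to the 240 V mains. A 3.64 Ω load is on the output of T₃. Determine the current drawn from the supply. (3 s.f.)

After T₁: V = 240.00 × 632/455 = 333.36 V.
After T₂: V = 333.36 × 294/1557 = 62.947 V.
After T₃: V = 62.947 × 1515/1616 = 59.013 V.
I_load = 59.013/3.64 = 16.212 A, so P_out = 59.013 × 16.212 = 956.74 W.
All ideal ⇒ P_in = P_out, so I_supply = 956.74/240 = 3.99 A.

I_supply ≈ 3.99 A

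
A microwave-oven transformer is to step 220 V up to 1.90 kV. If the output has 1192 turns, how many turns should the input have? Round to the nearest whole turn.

N_in/N_out = V_in/V_out, so N_in = 1192 × 220/1900 = 138.0 ≈ 138 turns.

N_in = 138 turns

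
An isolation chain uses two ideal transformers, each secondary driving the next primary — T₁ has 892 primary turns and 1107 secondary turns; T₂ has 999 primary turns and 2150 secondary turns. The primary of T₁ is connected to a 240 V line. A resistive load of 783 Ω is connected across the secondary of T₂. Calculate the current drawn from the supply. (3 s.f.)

Secondary of T₁: V = 240.00 × 1107/892 = 297.85 V.
Secondary of T₂: V = 297.85 × 2150/999 = 641.01 V.
I_load = 641.01/783 = 0.81866 A, so P_out = 641.01 × 0.81866 = 524.77 W.
All ideal ⇒ P_in = P_out, so I_supply = 524.77/240 = 2.19 A.

I_supply ≈ 2.19 A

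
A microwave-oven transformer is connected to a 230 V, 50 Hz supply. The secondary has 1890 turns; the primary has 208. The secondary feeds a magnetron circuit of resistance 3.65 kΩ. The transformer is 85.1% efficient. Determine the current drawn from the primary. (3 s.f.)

V_s = 230 × 1890/208 = 2089.9 V.
I_s = V_s/R = 2089.9/3650 = 0.57258 A.
P_out = V_s I_s = 2089.9 × 0.57258 = 1196.6 W.
P_in = P_out/η = 1196.6/0.851 = 1406.1 W.
I_p = P_in/V_p = 1406.1/230 = 6.11 A.

I_p ≈ 6.11 A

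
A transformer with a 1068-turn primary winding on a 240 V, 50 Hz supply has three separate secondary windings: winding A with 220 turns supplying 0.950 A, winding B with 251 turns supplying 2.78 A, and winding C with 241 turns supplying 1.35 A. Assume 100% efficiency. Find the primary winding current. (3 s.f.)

V_A = 240 × 220/1068 = 49.438 V; V_B = 240 × 251/1068 = 56.404 V; V_C = 240 × 241/1068 = 54.157 V.
P_out = V_A I_A + V_B I_B + V_C I_C = 49.438×0.950 + 56.404×2.78 + 54.157×1.35 = 46.966 + 156.80 + 73.112 = 276.88 W.
Ideal ⇒ P_in = P_out, so I_p = P_out/V_p = 276.88/240 = 1.15 A.

I_p ≈ 1.15 A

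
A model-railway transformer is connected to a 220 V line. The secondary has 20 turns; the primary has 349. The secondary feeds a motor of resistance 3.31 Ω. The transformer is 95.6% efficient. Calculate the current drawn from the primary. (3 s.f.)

I_p ≈ 0.228 A

V_s = 220 × 20/349 = 12.607 V.
I_s = V_s/R = 12.607/3.31 = 3.8089 A.
P_out = V_s I_s = 12.607 × 3.8089 = 48.020 W.
P_in = P_out/η = 48.020/0.956 = 50.231 W.
I_p = P_in/V_p = 50.231/220 = 0.228 A.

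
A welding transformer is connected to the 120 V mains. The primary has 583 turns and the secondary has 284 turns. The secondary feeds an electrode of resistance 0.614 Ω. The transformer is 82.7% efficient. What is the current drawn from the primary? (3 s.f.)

I_p ≈ 56.1 A

V_s = 120 × 284/583 = 58.456 V.
I_s = V_s/R = 58.456/0.614 = 95.206 A.
P_out = V_s I_s = 58.456 × 95.206 = 5565.4 W.
P_in = P_out/η = 5565.4/0.827 = 6729.6 W.
I_p = P_in/V_p = 6729.6/120 = 56.1 A.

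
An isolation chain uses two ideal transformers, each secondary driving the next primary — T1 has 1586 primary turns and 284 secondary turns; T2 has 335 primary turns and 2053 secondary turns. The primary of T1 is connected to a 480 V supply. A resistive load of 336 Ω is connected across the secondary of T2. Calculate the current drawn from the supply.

I_supply ≈ 1.72 A

After T1: V = 480.00 × 284/1586 = 85.952 V.
After T2: V = 85.952 × 2053/335 = 526.75 V.
I_load = 526.75/336 = 1.5677 A, so P_out = 526.75 × 1.5677 = 825.78 W.
All ideal ⇒ P_in = P_out, so I_supply = 825.78/480 = 1.72 A.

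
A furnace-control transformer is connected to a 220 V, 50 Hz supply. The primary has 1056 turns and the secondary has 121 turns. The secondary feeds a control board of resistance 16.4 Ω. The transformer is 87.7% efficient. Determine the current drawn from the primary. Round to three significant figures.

I_p ≈ 0.201 A

V_s = 220 × 121/1056 = 25.208 V.
I_s = V_s/R = 25.208/16.4 = 1.5371 A.
P_out = V_s I_s = 25.208 × 1.5371 = 38.748 W.
P_in = P_out/η = 38.748/0.877 = 44.182 W.
I_p = P_in/V_p = 44.182/220 = 0.201 A.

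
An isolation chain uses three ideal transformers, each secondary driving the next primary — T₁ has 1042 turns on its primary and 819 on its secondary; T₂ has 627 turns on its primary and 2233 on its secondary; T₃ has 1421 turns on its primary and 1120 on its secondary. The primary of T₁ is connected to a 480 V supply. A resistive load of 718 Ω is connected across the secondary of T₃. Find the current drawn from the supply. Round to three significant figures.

I_supply ≈ 3.25 A

Secondary of T₁: V = 480.00 × 819/1042 = 377.27 V.
Secondary of T₂: V = 377.27 × 2233/627 = 1343.6 V.
Secondary of T₃: V = 1343.6 × 1120/1421 = 1059.0 V.
I_load = 1059.0/718 = 1.4750 A, so P_out = 1059.0 × 1.4750 = 1562.0 W.
All ideal ⇒ P_in = P_out, so I_supply = 1562.0/480 = 3.25 A.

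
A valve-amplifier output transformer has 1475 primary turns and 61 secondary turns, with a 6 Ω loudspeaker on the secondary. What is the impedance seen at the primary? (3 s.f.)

Z_p ≈ 3510 Ω

Z_p = (N_p/N_s)² × Z_s = (1475/61)² × 6 = 3510 Ω.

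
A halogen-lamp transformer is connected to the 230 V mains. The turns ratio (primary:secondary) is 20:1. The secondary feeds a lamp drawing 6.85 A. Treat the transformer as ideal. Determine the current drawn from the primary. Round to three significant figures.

For an ideal transformer I_p N_p = I_s N_s, so I_p = 6.85 × 1/20 = 0.342 A.

I_p ≈ 0.342 A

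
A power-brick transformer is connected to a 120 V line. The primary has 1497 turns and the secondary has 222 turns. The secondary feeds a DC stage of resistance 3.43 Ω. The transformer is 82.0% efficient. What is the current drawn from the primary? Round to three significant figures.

V_s = 120 × 222/1497 = 17.796 V.
I_s = V_s/R = 17.796/3.43 = 5.1882 A.
P_out = V_s I_s = 17.796 × 5.1882 = 92.327 W.
P_in = P_out/η = 92.327/0.820 = 112.59 W.
I_p = P_in/V_p = 112.59/120 = 0.938 A.

I_p ≈ 0.938 A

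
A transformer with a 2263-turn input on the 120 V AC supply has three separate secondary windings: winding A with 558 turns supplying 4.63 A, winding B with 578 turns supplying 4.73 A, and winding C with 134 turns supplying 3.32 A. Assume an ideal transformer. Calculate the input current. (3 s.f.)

V_A = 120 × 558/2263 = 29.589 V; V_B = 120 × 578/2263 = 30.650 V; V_C = 120 × 134/2263 = 7.1056 V.
P_out = V_A I_A + V_B I_B + V_C I_C = 29.589×4.63 + 30.650×4.73 + 7.1056×3.32 = 137.00 + 144.97 + 23.591 = 305.56 W.
Ideal ⇒ P_in = P_out, so I_in = P_out/V_in = 305.56/120 = 2.55 A.

I_in ≈ 2.55 A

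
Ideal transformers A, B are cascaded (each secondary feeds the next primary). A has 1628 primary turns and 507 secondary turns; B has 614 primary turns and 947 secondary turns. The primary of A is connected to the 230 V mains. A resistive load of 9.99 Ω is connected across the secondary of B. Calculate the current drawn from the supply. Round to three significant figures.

I_supply ≈ 5.31 A

After A: V = 230.00 × 507/1628 = 71.628 V.
After B: V = 71.628 × 947/614 = 110.47 V.
I_load = 110.47/9.99 = 11.059 A, so P_out = 110.47 × 11.059 = 1221.7 W.
All ideal ⇒ P_in = P_out, so I_supply = 1221.7/230 = 5.31 A.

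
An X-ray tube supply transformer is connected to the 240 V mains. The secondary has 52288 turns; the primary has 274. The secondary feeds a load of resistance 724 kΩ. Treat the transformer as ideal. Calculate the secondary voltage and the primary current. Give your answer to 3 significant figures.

V_s ≈ 45800 V, I_p ≈ 12.1 A

V_s = V_p × N_s/N_p = 240 × 52288/274 = 45800 V.
I_s = V_s/R = 45800/724000 = 0.063259 A.
I_p = I_s × N_s/N_p = 0.063259 × 52288/274 = 12.1 A.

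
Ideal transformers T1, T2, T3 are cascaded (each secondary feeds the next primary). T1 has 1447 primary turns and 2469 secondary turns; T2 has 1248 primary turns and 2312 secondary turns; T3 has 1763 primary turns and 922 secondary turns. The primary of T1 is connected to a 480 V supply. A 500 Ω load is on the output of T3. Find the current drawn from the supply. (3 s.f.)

Secondary of T1: V = 480.00 × 2469/1447 = 819.02 V.
Secondary of T2: V = 819.02 × 2312/1248 = 1517.3 V.
Secondary of T3: V = 1517.3 × 922/1763 = 793.50 V.
I_load = 793.50/500 = 1.5870 A, so P_out = 793.50 × 1.5870 = 1259.3 W.
All ideal ⇒ P_in = P_out, so I_supply = 1259.3/480 = 2.62 A.

I_supply ≈ 2.62 A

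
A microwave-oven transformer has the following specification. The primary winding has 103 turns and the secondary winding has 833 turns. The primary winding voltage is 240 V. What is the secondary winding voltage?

V_s ≈ 1940 V

V_s/V_p = N_s/N_p, so V_s = 240 × 833/103 = 1940 V.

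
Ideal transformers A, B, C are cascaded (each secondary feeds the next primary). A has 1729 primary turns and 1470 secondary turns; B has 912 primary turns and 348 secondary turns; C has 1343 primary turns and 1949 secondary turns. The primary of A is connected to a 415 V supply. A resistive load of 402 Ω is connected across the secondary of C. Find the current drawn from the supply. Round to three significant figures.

I_supply ≈ 0.229 A

Secondary of A: V = 415.00 × 1470/1729 = 352.83 V.
Secondary of B: V = 352.83 × 348/912 = 134.63 V.
Secondary of C: V = 134.63 × 1949/1343 = 195.38 V.
I_load = 195.38/402 = 0.48603 A, so P_out = 195.38 × 0.48603 = 94.963 W.
All ideal ⇒ P_in = P_out, so I_supply = 94.963/415 = 0.229 A.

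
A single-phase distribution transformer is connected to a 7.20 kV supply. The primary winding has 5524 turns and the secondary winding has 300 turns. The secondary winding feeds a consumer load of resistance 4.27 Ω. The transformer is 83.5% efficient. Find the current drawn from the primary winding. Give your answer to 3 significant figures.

I_p ≈ 5.96 A

V_s = 7200 × 300/5524 = 391.02 V.
I_s = V_s/R = 391.02/4.27 = 91.574 A.
P_out = V_s I_s = 391.02 × 91.574 = 35807 W.
P_in = P_out/η = 35807/0.835 = 42883 W.
I_p = P_in/V_p = 42883/7200 = 5.96 A.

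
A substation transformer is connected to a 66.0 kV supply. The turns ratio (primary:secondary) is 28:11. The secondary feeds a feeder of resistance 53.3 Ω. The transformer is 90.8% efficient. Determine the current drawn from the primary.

I_p ≈ 210 A

V_s = 66000 × 11/28 = 25929 V.
I_s = V_s/R = 25929/53.3 = 486.46 A.
P_out = V_s I_s = 25929 × 486.46 = 1.2613×10^7 W.
P_in = P_out/η = 1.2613×10^7/0.908 = 1.3891×10^7 W.
I_p = P_in/V_p = 1.3891×10^7/66000 = 210 A.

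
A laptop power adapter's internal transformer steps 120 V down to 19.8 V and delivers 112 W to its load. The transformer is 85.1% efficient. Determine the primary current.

I_p ≈ 1.10 A

P_in = P_out/η = 112/0.851 = 131.61 W.
I_p = P_in/V_p = 131.61/120 = 1.10 A.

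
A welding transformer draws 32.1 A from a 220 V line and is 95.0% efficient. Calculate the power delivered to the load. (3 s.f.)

P_out ≈ 6710 W

P_in = V_in I_in = 220 × 32.1 = 7062.0 W.
P_out = η P_in = 0.950 × 7062.0 = 6710 W.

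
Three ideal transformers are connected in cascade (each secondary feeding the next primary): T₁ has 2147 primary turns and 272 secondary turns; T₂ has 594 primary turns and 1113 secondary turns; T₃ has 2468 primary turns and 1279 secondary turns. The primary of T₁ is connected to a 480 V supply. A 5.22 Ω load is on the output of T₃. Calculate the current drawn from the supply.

Secondary of T₁: V = 480.00 × 272/2147 = 60.810 V.
Secondary of T₂: V = 60.810 × 1113/594 = 113.94 V.
Secondary of T₃: V = 113.94 × 1279/2468 = 59.049 V.
I_load = 59.049/5.22 = 11.312 A, so P_out = 59.049 × 11.312 = 667.97 W.
All ideal ⇒ P_in = P_out, so I_supply = 667.97/480 = 1.39 A.

I_supply ≈ 1.39 A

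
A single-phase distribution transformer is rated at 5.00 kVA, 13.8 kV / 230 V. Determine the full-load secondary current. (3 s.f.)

I_s ≈ 21.7 A

I_s = S/V_s = 5000/230 = 21.7 A.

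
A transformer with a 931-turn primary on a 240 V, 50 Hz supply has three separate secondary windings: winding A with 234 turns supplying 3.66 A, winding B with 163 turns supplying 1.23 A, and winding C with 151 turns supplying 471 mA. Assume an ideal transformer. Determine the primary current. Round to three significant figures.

V_A = 240 × 234/931 = 60.322 V; V_B = 240 × 163/931 = 42.019 V; V_C = 240 × 151/931 = 38.926 V.
P_out = V_A I_A + V_B I_B + V_C I_C = 60.322×3.66 + 42.019×1.23 + 38.926×0.471 = 220.78 + 51.684 + 18.334 = 290.80 W.
Ideal ⇒ P_in = P_out, so I_p = P_out/V_p = 290.80/240 = 1.21 A.

I_p ≈ 1.21 A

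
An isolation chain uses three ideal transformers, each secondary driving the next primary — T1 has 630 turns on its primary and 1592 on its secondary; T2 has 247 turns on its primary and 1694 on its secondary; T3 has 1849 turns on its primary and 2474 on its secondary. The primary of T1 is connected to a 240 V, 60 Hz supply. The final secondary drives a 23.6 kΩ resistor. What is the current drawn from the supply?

After T1: V = 240.00 × 1592/630 = 606.48 V.
After T2: V = 606.48 × 1694/247 = 4159.4 V.
After T3: V = 4159.4 × 2474/1849 = 5565.4 V.
I_load = 5565.4/23600 = 0.23582 A, so P_out = 5565.4 × 0.23582 = 1312.4 W.
All ideal ⇒ P_in = P_out, so I_supply = 1312.4/240 = 5.47 A.

I_supply ≈ 5.47 A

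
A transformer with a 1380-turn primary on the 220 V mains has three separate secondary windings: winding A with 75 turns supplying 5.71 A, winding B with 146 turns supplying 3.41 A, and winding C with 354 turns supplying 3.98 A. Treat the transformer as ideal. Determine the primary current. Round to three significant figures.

I_p ≈ 1.69 A

V_A = 220 × 75/1380 = 11.957 V; V_B = 220 × 146/1380 = 23.275 V; V_C = 220 × 354/1380 = 56.435 V.
P_out = V_A I_A + V_B I_B + V_C I_C = 11.957×5.71 + 23.275×3.41 + 56.435×3.98 = 68.272 + 79.369 + 224.61 = 372.25 W.
Ideal ⇒ P_in = P_out, so I_p = P_out/V_p = 372.25/220 = 1.69 A.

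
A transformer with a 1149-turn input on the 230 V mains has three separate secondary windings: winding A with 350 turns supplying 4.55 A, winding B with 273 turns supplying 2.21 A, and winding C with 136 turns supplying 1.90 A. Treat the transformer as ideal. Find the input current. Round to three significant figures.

I_in ≈ 2.14 A

V_A = 230 × 350/1149 = 70.061 V; V_B = 230 × 273/1149 = 54.648 V; V_C = 230 × 136/1149 = 27.224 V.
P_out = V_A I_A + V_B I_B + V_C I_C = 70.061×4.55 + 54.648×2.21 + 27.224×1.90 = 318.78 + 120.77 + 51.725 = 491.27 W.
Ideal ⇒ P_in = P_out, so I_in = P_out/V_in = 491.27/230 = 2.14 A.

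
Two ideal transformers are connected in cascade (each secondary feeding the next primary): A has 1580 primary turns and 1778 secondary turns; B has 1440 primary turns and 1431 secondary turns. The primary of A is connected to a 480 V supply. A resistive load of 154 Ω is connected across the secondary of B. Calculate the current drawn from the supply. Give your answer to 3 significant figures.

I_supply ≈ 3.90 A

Secondary of A: V = 480.00 × 1778/1580 = 540.15 V.
Secondary of B: V = 540.15 × 1431/1440 = 536.78 V.
I_load = 536.78/154 = 3.4856 A, so P_out = 536.78 × 3.4856 = 1871.0 W.
All ideal ⇒ P_in = P_out, so I_supply = 1871.0/480 = 3.90 A.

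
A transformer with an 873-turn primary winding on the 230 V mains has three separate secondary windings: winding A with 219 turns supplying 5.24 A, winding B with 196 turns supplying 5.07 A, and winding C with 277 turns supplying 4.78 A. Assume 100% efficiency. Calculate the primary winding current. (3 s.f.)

V_A = 230 × 219/873 = 57.698 V; V_B = 230 × 196/873 = 51.638 V; V_C = 230 × 277/873 = 72.978 V.
P_out = V_A I_A + V_B I_B + V_C I_C = 57.698×5.24 + 51.638×5.07 + 72.978×4.78 = 302.34 + 261.80 + 348.84 = 912.98 W.
Ideal ⇒ P_in = P_out, so I_p = P_out/V_p = 912.98/230 = 3.97 A.

I_p ≈ 3.97 A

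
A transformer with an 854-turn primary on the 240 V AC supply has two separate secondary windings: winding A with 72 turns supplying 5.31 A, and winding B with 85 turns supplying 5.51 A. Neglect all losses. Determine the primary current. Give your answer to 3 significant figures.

I_p ≈ 0.996 A

V_A = 240 × 72/854 = 20.234 V; V_B = 240 × 85/854 = 23.888 V.
P_out = V_A I_A + V_B I_B = 20.234×5.31 + 23.888×5.51 = 107.44 + 131.62 = 239.06 W.
Ideal ⇒ P_in = P_out, so I_p = P_out/V_p = 239.06/240 = 0.996 A.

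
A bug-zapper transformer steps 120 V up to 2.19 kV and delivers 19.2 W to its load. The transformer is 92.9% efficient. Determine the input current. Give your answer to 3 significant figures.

I_in ≈ 0.172 A

P_in = P_out/η = 19.2/0.929 = 20.667 W.
I_in = P_in/V_in = 20.667/120 = 0.172 A.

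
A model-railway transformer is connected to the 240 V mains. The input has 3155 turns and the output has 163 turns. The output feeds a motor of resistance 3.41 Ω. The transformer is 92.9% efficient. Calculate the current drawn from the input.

V_out = 240 × 163/3155 = 12.399 V.
I_out = V_out/R = 12.399/3.41 = 3.6362 A.
P_out = V_out I_out = 12.399 × 3.6362 = 45.086 W.
P_in = P_out/η = 45.086/0.929 = 48.532 W.
I_in = P_in/V_in = 48.532/240 = 0.202 A.

I_in ≈ 0.202 A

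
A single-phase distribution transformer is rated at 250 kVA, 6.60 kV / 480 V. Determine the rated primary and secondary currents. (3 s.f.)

I_p ≈ 37.9 A, I_s ≈ 521 A

I_p = S/V_p = 250000/6600 = 37.9 A.
I_s = S/V_s = 250000/480 = 521 A.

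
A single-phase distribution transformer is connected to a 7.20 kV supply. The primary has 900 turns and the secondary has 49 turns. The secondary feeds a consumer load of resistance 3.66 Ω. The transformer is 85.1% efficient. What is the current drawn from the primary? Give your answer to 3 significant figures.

V_s = 7200 × 49/900 = 392.00 V.
I_s = V_s/R = 392.00/3.66 = 107.10 A.
P_out = V_s I_s = 392.00 × 107.10 = 41985 W.
P_in = P_out/η = 41985/0.851 = 49336 W.
I_p = P_in/V_p = 49336/7200 = 6.85 A.

I_p ≈ 6.85 A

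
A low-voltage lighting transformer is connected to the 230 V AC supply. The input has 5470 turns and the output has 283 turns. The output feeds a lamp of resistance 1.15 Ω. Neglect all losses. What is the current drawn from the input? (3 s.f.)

I_in ≈ 0.535 A

V_out = V_in × N_out/N_in = 230 × 283/5470 = 11.899 V.
I_out = V_out/R = 11.899/1.15 = 10.347 A.
For an ideal transformer I_in N_in = I_out N_out, so I_in = 10.347 × 283/5470 = 0.535 A.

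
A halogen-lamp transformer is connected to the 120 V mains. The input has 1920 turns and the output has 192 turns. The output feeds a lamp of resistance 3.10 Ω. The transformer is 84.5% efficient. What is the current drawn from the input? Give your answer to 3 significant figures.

V_out = 120 × 192/1920 = 12.000 V.
I_out = V_out/R = 12.000/3.10 = 3.8710 A.
P_out = V_out I_out = 12.000 × 3.8710 = 46.452 W.
P_in = P_out/η = 46.452/0.845 = 54.972 W.
I_in = P_in/V_in = 54.972/120 = 0.458 A.

I_in ≈ 0.458 A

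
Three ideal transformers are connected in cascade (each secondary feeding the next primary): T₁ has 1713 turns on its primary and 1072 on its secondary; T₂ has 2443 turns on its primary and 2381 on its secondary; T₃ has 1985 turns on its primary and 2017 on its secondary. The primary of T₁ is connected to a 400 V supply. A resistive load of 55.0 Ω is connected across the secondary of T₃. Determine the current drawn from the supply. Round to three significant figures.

After T₁: V = 400.00 × 1072/1713 = 250.32 V.
After T₂: V = 250.32 × 2381/2443 = 243.97 V.
After T₃: V = 243.97 × 2017/1985 = 247.90 V.
I_load = 247.90/55.0 = 4.5073 A, so P_out = 247.90 × 4.5073 = 1117.4 W.
All ideal ⇒ P_in = P_out, so I_supply = 1117.4/400 = 2.79 A.

I_supply ≈ 2.79 A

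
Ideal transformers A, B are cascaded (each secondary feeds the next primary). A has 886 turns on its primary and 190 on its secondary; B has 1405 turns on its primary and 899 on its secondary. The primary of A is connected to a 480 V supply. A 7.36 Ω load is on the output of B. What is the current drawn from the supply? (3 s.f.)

Secondary of A: V = 480.00 × 190/886 = 102.93 V.
Secondary of B: V = 102.93 × 899/1405 = 65.863 V.
I_load = 65.863/7.36 = 8.9488 A, so P_out = 65.863 × 8.9488 = 589.40 W.
All ideal ⇒ P_in = P_out, so I_supply = 589.40/480 = 1.23 A.

I_supply ≈ 1.23 A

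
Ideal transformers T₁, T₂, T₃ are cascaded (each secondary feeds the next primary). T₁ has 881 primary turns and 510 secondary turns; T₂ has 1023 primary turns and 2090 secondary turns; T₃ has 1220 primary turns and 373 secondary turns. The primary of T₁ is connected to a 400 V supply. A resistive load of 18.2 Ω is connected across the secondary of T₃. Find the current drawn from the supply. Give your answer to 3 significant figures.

I_supply ≈ 2.87 A

Secondary of T₁: V = 400.00 × 510/881 = 231.56 V.
Secondary of T₂: V = 231.56 × 2090/1023 = 473.07 V.
Secondary of T₃: V = 473.07 × 373/1220 = 144.64 V.
I_load = 144.64/18.2 = 7.9470 A, so P_out = 144.64 × 7.9470 = 1149.4 W.
All ideal ⇒ P_in = P_out, so I_supply = 1149.4/400 = 2.87 A.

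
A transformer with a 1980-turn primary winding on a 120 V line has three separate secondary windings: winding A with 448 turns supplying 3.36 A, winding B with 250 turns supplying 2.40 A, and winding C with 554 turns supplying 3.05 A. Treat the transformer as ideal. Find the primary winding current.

I_p ≈ 1.92 A

V_A = 120 × 448/1980 = 27.152 V; V_B = 120 × 250/1980 = 15.152 V; V_C = 120 × 554/1980 = 33.576 V.
P_out = V_A I_A + V_B I_B + V_C I_C = 27.152×3.36 + 15.152×2.40 + 33.576×3.05 = 91.229 + 36.364 + 102.41 = 230.00 W.
Ideal ⇒ P_in = P_out, so I_p = P_out/V_p = 230.00/120 = 1.92 A.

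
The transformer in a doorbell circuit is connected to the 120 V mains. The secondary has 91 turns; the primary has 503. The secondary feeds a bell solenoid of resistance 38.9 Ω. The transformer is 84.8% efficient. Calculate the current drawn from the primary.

I_p ≈ 0.119 A

V_s = 120 × 91/503 = 21.710 V.
I_s = V_s/R = 21.710/38.9 = 0.55809 A.
P_out = V_s I_s = 21.710 × 0.55809 = 12.116 W.
P_in = P_out/η = 12.116/0.848 = 14.288 W.
I_p = P_in/V_p = 14.288/120 = 0.119 A.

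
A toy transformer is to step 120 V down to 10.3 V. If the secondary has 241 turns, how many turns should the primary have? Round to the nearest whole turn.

N_p/N_s = V_p/V_s, so N_p = 241 × 120/10.3 = 2807.8 ≈ 2808 turns.

N_p = 2808 turns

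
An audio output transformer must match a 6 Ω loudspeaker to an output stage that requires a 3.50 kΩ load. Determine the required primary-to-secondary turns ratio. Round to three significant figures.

N_p/N_s ≈ 24.2

Z_p/Z_s = (N_p/N_s)², so N_p/N_s = √(3500/6) = √583 = 24.2.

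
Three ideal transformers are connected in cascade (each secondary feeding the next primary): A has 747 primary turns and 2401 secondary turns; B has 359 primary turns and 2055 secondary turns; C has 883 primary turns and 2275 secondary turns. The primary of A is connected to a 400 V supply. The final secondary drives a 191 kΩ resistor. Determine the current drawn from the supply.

I_supply ≈ 4.71 A

After A: V = 400.00 × 2401/747 = 1285.7 V.
After B: V = 1285.7 × 2055/359 = 7359.5 V.
After C: V = 7359.5 × 2275/883 = 18961 V.
I_load = 18961/191000 = 0.099274 A, so P_out = 18961 × 0.099274 = 1882.4 W.
All ideal ⇒ P_in = P_out, so I_supply = 1882.4/400 = 4.71 A.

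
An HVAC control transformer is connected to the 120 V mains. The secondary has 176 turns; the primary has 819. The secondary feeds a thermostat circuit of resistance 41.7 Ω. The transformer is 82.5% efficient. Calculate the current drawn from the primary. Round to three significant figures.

I_p ≈ 0.161 A

V_s = 120 × 176/819 = 25.788 V.
I_s = V_s/R = 25.788/41.7 = 0.61841 A.
P_out = V_s I_s = 25.788 × 0.61841 = 15.947 W.
P_in = P_out/η = 15.947/0.825 = 19.330 W.
I_p = P_in/V_p = 19.330/120 = 0.161 A.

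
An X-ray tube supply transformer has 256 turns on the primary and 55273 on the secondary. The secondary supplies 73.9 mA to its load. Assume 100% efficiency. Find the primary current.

I_p ≈ 16.0 A

For an ideal transformer I_p/I_s = N_s/N_p, so I_p = 0.0739 × 55273/256 = 16.0 A.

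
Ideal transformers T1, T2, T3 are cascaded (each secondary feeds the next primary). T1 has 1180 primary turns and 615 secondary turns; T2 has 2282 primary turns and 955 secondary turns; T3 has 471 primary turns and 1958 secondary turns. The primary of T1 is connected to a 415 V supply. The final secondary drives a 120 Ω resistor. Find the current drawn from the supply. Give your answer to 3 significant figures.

I_supply ≈ 2.84 A

After T1: V = 415.00 × 615/1180 = 216.29 V.
After T2: V = 216.29 × 955/2282 = 90.517 V.
After T3: V = 90.517 × 1958/471 = 376.29 V.
I_load = 376.29/120 = 3.1357 A, so P_out = 376.29 × 3.1357 = 1179.9 W.
All ideal ⇒ P_in = P_out, so I_supply = 1179.9/415 = 2.84 A.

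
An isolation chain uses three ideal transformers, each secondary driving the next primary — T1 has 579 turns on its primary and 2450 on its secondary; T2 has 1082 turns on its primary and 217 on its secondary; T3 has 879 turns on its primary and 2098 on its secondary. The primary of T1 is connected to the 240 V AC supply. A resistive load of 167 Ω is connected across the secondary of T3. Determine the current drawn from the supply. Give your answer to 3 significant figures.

After T1: V = 240.00 × 2450/579 = 1015.5 V.
After T2: V = 1015.5 × 217/1082 = 203.67 V.
After T3: V = 203.67 × 2098/879 = 486.12 V.
I_load = 486.12/167 = 2.9109 A, so P_out = 486.12 × 2.9109 = 1415.1 W.
All ideal ⇒ P_in = P_out, so I_supply = 1415.1/240 = 5.90 A.

I_supply ≈ 5.90 A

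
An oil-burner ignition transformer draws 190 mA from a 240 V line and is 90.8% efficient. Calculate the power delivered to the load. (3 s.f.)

P_out ≈ 41.4 W

P_in = V_p I_p = 240 × 0.190 = 45.600 W.
P_out = η P_in = 0.908 × 45.600 = 41.4 W.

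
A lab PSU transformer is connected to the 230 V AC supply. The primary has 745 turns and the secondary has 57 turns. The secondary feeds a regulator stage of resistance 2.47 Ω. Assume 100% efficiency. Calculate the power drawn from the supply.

P ≈ 125 W

V_s = V_p × N_s/N_p = 230 × 57/745 = 17.597 V.
I_s = V_s/R = 17.597/2.47 = 7.1244 A.
I_p = I_s × N_s/N_p = 7.1244 × 57/745 = 0.54509 A.
P = V_p I_p = 230 × 0.54509 = 125 W.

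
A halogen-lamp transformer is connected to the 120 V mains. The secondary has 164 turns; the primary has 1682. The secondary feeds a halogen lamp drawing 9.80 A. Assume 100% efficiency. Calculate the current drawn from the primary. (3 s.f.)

I_p ≈ 0.956 A

For an ideal transformer I_p N_p = I_s N_s, so I_p = 9.80 × 164/1682 = 0.956 A.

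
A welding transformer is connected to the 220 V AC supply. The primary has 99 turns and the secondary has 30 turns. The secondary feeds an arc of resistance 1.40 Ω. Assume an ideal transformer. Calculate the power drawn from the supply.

V_s = V_p × N_s/N_p = 220 × 30/99 = 66.667 V.
I_s = V_s/R = 66.667/1.40 = 47.619 A.
I_p = I_s × N_s/N_p = 47.619 × 30/99 = 14.430 A.
P = V_p I_p = 220 × 14.430 = 3170 W.

P ≈ 3170 W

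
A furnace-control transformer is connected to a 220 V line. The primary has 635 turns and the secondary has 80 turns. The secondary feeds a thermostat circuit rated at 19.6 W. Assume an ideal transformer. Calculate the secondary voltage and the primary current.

V_s ≈ 27.7 V, I_p ≈ 0.0891 A

V_s = V_p × N_s/N_p = 220 × 80/635 = 27.717 V.
I_s = P/V_s = 19.6/27.717 = 0.70716 A.
I_p = I_s × N_s/N_p = 0.70716 × 80/635 = 0.0891 A.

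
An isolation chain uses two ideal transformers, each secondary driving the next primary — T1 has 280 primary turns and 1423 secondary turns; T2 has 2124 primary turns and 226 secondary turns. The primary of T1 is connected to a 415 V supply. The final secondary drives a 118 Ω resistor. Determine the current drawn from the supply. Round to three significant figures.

Secondary of T1: V = 415.00 × 1423/280 = 2109.1 V.
Secondary of T2: V = 2109.1 × 226/2124 = 224.41 V.
I_load = 224.41/118 = 1.9018 A, so P_out = 224.41 × 1.9018 = 426.79 W.
All ideal ⇒ P_in = P_out, so I_supply = 426.79/415 = 1.03 A.

I_supply ≈ 1.03 A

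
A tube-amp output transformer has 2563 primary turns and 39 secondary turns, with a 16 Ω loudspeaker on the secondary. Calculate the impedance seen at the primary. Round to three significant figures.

Z_p ≈ 69100 Ω

Z_p = (N_p/N_s)² × Z_s = (2563/39)² × 16 = 69100 Ω.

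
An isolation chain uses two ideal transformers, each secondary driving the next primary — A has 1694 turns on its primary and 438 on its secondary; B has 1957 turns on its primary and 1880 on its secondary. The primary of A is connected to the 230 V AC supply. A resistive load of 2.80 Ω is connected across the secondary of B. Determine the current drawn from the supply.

I_supply ≈ 5.07 A

After A: V = 230.00 × 438/1694 = 59.469 V.
After B: V = 59.469 × 1880/1957 = 57.129 V.
I_load = 57.129/2.80 = 20.403 A, so P_out = 57.129 × 20.403 = 1165.6 W.
All ideal ⇒ P_in = P_out, so I_supply = 1165.6/230 = 5.07 A.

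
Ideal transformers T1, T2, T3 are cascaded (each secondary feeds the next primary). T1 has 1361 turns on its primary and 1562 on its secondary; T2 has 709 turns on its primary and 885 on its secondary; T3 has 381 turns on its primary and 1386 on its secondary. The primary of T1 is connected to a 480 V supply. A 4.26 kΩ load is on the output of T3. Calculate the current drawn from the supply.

After T1: V = 480.00 × 1562/1361 = 550.89 V.
After T2: V = 550.89 × 885/709 = 687.64 V.
After T3: V = 687.64 × 1386/381 = 2501.5 V.
I_load = 2501.5/4260 = 0.58721 A, so P_out = 2501.5 × 0.58721 = 1468.9 W.
All ideal ⇒ P_in = P_out, so I_supply = 1468.9/480 = 3.06 A.

I_supply ≈ 3.06 A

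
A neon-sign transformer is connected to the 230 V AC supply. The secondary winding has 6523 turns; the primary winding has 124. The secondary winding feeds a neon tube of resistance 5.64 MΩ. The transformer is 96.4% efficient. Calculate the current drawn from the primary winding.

V_s = 230 × 6523/124 = 12099 V.
I_s = V_s/R = 12099/(5.64×10^6) = 0.0021452 A.
P_out = V_s I_s = 12099 × 0.0021452 = 25.955 W.
P_in = P_out/η = 25.955/0.964 = 26.925 W.
I_p = P_in/V_p = 26.925/230 = 0.117 A.

I_p ≈ 0.117 A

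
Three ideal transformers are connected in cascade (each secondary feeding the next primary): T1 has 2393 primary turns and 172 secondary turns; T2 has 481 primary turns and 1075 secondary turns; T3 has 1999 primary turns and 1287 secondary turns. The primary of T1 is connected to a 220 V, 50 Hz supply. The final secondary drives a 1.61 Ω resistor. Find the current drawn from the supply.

Secondary of T1: V = 220.00 × 172/2393 = 15.813 V.
Secondary of T2: V = 15.813 × 1075/481 = 35.340 V.
Secondary of T3: V = 35.340 × 1287/1999 = 22.753 V.
I_load = 22.753/1.61 = 14.132 A, so P_out = 22.753 × 14.132 = 321.55 W.
All ideal ⇒ P_in = P_out, so I_supply = 321.55/220 = 1.46 A.

I_supply ≈ 1.46 A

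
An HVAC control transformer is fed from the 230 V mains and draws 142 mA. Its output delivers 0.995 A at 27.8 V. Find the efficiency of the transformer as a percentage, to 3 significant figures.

P_in = 230 × 0.142 = 32.6600 W.
P_out = 27.8 × 0.995 = 27.6610 W.
η = P_out/P_in = 27.6610/32.6600 = 0.847.

η ≈ 84.7%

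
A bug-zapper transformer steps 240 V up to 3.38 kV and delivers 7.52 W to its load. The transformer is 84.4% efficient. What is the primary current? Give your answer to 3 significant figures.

P_in = P_out/η = 7.52/0.844 = 8.9100 W.
I_p = P_in/V_p = 8.9100/240 = 0.0371 A.

I_p ≈ 0.0371 A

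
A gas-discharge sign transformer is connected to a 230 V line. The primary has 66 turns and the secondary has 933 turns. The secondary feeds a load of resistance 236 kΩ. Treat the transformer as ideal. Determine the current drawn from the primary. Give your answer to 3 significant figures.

V_s = V_p × N_s/N_p = 230 × 933/66 = 3251.4 V.
I_s = V_s/R = 3251.4/236000 = 0.013777 A.
For an ideal transformer I_p N_p = I_s N_s, so I_p = 0.013777 × 933/66 = 0.195 A.

I_p ≈ 0.195 A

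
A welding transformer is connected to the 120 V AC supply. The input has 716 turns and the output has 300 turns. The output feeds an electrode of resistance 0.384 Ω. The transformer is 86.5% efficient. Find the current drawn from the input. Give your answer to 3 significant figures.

I_in ≈ 63.4 A

V_out = 120 × 300/716 = 50.279 V.
I_out = V_out/R = 50.279/0.384 = 130.94 A.
P_out = V_out I_out = 50.279 × 130.94 = 6583.4 W.
P_in = P_out/η = 6583.4/0.865 = 7610.8 W.
I_in = P_in/V_in = 7610.8/120 = 63.4 A.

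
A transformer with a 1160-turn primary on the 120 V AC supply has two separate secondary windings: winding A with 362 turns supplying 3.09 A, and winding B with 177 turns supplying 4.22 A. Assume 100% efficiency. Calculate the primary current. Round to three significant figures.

I_p ≈ 1.61 A

V_A = 120 × 362/1160 = 37.448 V; V_B = 120 × 177/1160 = 18.310 V.
P_out = V_A I_A + V_B I_B = 37.448×3.09 + 18.310×4.22 = 115.72 + 77.270 = 192.98 W.
Ideal ⇒ P_in = P_out, so I_p = P_out/V_p = 192.98/120 = 1.61 A.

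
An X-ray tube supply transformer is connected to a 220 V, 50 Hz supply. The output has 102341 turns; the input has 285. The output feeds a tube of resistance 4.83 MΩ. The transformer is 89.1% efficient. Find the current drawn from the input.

V_out = 220 × 102341/285 = 79000 V.
I_out = V_out/R = 79000/(4.83×10^6) = 0.016356 A.
P_out = V_out I_out = 79000 × 0.016356 = 1292.1 W.
P_in = P_out/η = 1292.1/0.891 = 1450.2 W.
I_in = P_in/V_in = 1450.2/220 = 6.59 A.

I_in ≈ 6.59 A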